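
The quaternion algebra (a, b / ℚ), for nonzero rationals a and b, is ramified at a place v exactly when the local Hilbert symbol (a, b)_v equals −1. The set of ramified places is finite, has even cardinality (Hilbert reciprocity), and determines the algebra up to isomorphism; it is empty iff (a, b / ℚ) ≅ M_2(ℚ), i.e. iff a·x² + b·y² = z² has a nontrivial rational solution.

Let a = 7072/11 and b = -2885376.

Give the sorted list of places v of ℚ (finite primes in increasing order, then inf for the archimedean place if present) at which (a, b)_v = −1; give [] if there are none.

Mod squares: a ≡ 4862, b ≡ -39. Check v ∈ {∞, 2, 3, 11, 13, 17}.
v=13: a=13^1·(≡1), b=13^1·(≡10) mod 13; (1|13)=+1, (10|13)=+1; (−1)^{1·1·6}·(+1)^1·(+1)^1 = +1.
v=11: a=11^-1·(≡10), b=11^0·(≡1) mod 11; (10|11)=-1, (1|11)=+1; (−1)^{-1·0·5}·(-1)^0·(+1)^-1 = +1.
v=3: a=3^0·(≡2), b=3^1·(≡2) mod 3; (2|3)=-1, (2|3)=-1; (−1)^{0·1·1}·(-1)^1·(-1)^0 = -1.
v=∞: 4862 > 0 and -39 < 0  ⇒  (a,b)_∞ = +1.
v=17: a=17^1·(≡10), b=17^2·(≡12) mod 17; (10|17)=-1, (12|17)=-1; (−1)^{1·2·8}·(-1)^2·(-1)^1 = -1.
v=2: v_2(a)=5, v_2(b)=8; units ≡ 7, 1 (mod 8); ε·ε+αω+βω = 1·0+5·0+8·0 ≡ 0  ⇒  (a,b)_2 = +1.
Ram(4862, -39) = {3, 17}; no ℚ_3-point on the conic.

[3, 17]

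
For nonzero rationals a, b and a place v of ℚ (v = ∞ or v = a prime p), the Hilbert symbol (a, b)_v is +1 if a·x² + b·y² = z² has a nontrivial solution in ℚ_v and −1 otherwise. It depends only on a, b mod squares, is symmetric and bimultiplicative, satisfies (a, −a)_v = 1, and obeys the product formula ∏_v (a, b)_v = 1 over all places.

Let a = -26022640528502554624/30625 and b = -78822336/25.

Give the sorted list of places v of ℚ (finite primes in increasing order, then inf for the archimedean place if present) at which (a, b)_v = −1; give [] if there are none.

[3, 17, 19, 31, 41, inf]

(a, b) ≡ (-589, -1231599) mod (ℚ^×)²; places V = {2, 3, 5, 7, 17, 19, 31, 41, ∞}.
(a,b)_3: α=0, u≡2; β=1, v≡2 (mod 3); (2|3)=-1, (2|3)=-1; sign (−1)^0·-1^1·-1^0 = -1.
(a,b)_2: α=18, β=6; u≡3, v≡1 (mod 8); ε(u)ε(v)=1·0, αω(v)=18·0, βω(u)=6·1; sum ≡ 0  ⇒  +1.
(a,b)_41: α=2, u≡34; β=1, v≡26 (mod 41); (34|41)=-1, (26|41)=-1; sign (−1)^0·-1^1·-1^2 = -1.
(a,b)_19: α=3, u≡7; β=1, v≡5 (mod 19); (7|19)=+1, (5|19)=+1; sign (−1)^1·+1^1·+1^3 = -1.
(a,b)_7: α=-2, u≡6; β=0, v≡4 (mod 7); (6|7)=-1, (4|7)=+1; sign (−1)^0·-1^0·+1^-2 = +1.
(a,b)_17: α=2, u≡5; β=1, v≡5 (mod 17); (5|17)=-1, (5|17)=-1; sign (−1)^0·-1^1·-1^2 = -1.
(a,b)_5: α=-4, u≡4; β=-2, v≡4 (mod 5); (4|5)=+1, (4|5)=+1; sign (−1)^0·+1^-2·+1^-4 = +1.
(a,b)_31: α=3, u≡26; β=1, v≡6 (mod 31); (26|31)=-1, (6|31)=-1; sign (−1)^1·-1^1·-1^3 = -1.
(a,b)_∞: sgn(-589)=−, sgn(-1231599)=−, so -1.
(-589, -1231599 / ℚ) ramifies at {3, 17, 19, 31, 41, ∞}: a division algebra.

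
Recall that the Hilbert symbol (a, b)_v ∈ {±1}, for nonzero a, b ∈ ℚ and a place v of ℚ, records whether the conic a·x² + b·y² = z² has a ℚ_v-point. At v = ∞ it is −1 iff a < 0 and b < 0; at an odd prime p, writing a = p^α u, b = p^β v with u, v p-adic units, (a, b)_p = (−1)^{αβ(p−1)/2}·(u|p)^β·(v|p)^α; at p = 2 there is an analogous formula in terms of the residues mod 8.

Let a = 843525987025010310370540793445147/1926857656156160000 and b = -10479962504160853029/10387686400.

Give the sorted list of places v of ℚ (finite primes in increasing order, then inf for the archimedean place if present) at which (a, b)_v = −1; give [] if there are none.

[2, 7, 17, 23, 29, 37]

Mod squares: a ≡ 202538, b ≡ -29. Check v ∈ {∞, 2, 3, 5, 7, 13, 17, 19, 23, 29, 37}.
v=23: a=23^3·(≡15), b=23^2·(≡19) mod 23; (15|23)=-1, (19|23)=-1; (−1)^{3·2·11}·(-1)^2·(-1)^3 = -1.
v=2: v_2(a)=-17, v_2(b)=-10; units ≡ 5, 3 (mod 8); ε·ε+αω+βω = 0·1+-17·1+-10·1 ≡ 1  ⇒  (a,b)_2 = -1.
v=∞: 202538 > 0 and -29 < 0  ⇒  (a,b)_∞ = +1.
v=7: a=7^-7·(≡3), b=7^-4·(≡3) mod 7; (3|7)=-1, (3|7)=-1; (−1)^{-7·-4·3}·(-1)^-4·(-1)^-7 = -1.
v=3: a=3^26·(≡2), b=3^14·(≡1) mod 3; (2|3)=-1, (1|3)=+1; (−1)^{26·14·1}·(-1)^14·(+1)^26 = +1.
v=13: a=13^-4·(≡7), b=13^-2·(≡12) mod 13; (7|13)=-1, (12|13)=+1; (−1)^{-4·-2·6}·(-1)^-2·(+1)^-4 = +1.
v=37: a=37^3·(≡17), b=37^2·(≡5) mod 37; (17|37)=-1, (5|37)=-1; (−1)^{3·2·18}·(-1)^2·(-1)^3 = -1.
v=5: a=5^-4·(≡2), b=5^-2·(≡1) mod 5; (2|5)=-1, (1|5)=+1; (−1)^{-4·-2·2}·(-1)^-2·(+1)^-4 = +1.
v=19: a=19^4·(≡16), b=19^2·(≡11) mod 19; (16|19)=+1, (11|19)=+1; (−1)^{4·2·9}·(+1)^2·(+1)^4 = +1.
v=29: a=29^2·(≡19), b=29^1·(≡20) mod 29; (19|29)=-1, (20|29)=+1; (−1)^{2·1·14}·(-1)^1·(+1)^2 = -1.
v=17: a=17^3·(≡12), b=17^2·(≡5) mod 17; (12|17)=-1, (5|17)=-1; (−1)^{3·2·8}·(-1)^2·(-1)^3 = -1.
Ram(202538, -29) = {2, 7, 17, 23, 29, 37}; no ℚ_2-point on the conic.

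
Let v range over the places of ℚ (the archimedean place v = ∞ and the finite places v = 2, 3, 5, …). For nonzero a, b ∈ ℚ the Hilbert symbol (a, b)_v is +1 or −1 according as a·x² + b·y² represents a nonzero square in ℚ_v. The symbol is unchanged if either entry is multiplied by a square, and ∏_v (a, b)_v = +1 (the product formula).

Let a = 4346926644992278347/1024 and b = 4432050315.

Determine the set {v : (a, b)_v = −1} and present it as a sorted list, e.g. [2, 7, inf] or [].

(a, b) ≡ (3003, 35) mod (ℚ^×)²; places V = {2, 3, 5, 7, 11, 13, 23, 31, ∞}.
(a,b)_5: α=0, u≡3; β=1, v≡3 (mod 5); (3|5)=-1, (3|5)=-1; sign (−1)^0·-1^1·-1^0 = -1.
(a,b)_∞: sgn(3003)=+, sgn(35)=+, so +1.
(a,b)_11: α=5, u≡3; β=4, v≡6 (mod 11); (3|11)=+1, (6|11)=-1; sign (−1)^0·+1^4·-1^5 = -1.
(a,b)_13: α=1, u≡12; β=0, v≡4 (mod 13); (12|13)=+1, (4|13)=+1; sign (−1)^0·+1^0·+1^1 = +1.
(a,b)_3: α=5, u≡2; β=2, v≡2 (mod 3); (2|3)=-1, (2|3)=-1; sign (−1)^0·-1^2·-1^5 = -1.
(a,b)_7: α=5, u≡2; β=1, v≡3 (mod 7); (2|7)=+1, (3|7)=-1; sign (−1)^1·+1^1·-1^5 = +1.
(a,b)_2: α=-10, β=0; u≡3, v≡3 (mod 8); ε(u)ε(v)=1·1, αω(v)=-10·1, βω(u)=0·1; sum ≡ 1  ⇒  -1.
(a,b)_23: α=2, u≡8; β=0, v≡18 (mod 23); (8|23)=+1, (18|23)=+1; sign (−1)^0·+1^0·+1^2 = +1.
(a,b)_31: α=2, u≡6; β=2, v≡14 (mod 31); (6|31)=-1, (14|31)=+1; sign (−1)^0·-1^2·+1^2 = +1.
(3003, 35 / ℚ) ramifies at {2, 3, 5, 11}: a division algebra.

[2, 3, 5, 11]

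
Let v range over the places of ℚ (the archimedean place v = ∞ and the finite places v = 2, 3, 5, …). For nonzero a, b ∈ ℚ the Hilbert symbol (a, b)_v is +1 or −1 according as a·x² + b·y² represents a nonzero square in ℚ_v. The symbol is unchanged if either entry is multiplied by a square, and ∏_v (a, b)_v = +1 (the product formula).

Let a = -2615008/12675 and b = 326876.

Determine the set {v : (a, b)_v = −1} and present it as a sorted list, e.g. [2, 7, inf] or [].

[2, 3, 11, 17]

(a, b) ≡ (-490314, 81719) mod (ℚ^×)²; places V = {2, 3, 5, 11, 13, 17, 19, 23, ∞}.
(a,b)_2: α=5, β=2; u≡3, v≡7 (mod 8); ε(u)ε(v)=1·1, αω(v)=5·0, βω(u)=2·1; sum ≡ 1  ⇒  -1.
(a,b)_19: α=1, u≡2; β=1, v≡9 (mod 19); (2|19)=-1, (9|19)=+1; sign (−1)^1·-1^1·+1^1 = +1.
(a,b)_17: α=1, u≡6; β=1, v≡1 (mod 17); (6|17)=-1, (1|17)=+1; sign (−1)^0·-1^1·+1^1 = -1.
(a,b)_5: α=-2, u≡1; β=0, v≡1 (mod 5); (1|5)=+1, (1|5)=+1; sign (−1)^0·+1^0·+1^-2 = +1.
(a,b)_∞: sgn(-490314)=−, sgn(81719)=+, so +1.
(a,b)_3: α=-1, u≡2; β=0, v≡2 (mod 3); (2|3)=-1, (2|3)=-1; sign (−1)^0·-1^0·-1^-1 = -1.
(a,b)_11: α=1, u≡5; β=1, v≡5 (mod 11); (5|11)=+1, (5|11)=+1; sign (−1)^1·+1^1·+1^1 = -1.
(a,b)_13: α=-2, u≡2; β=0, v≡4 (mod 13); (2|13)=-1, (4|13)=+1; sign (−1)^0·-1^0·+1^-2 = +1.
(a,b)_23: α=1, u≡8; β=1, v≡21 (mod 23); (8|23)=+1, (21|23)=-1; sign (−1)^1·+1^1·-1^1 = +1.
Ram(-490314, 81719) = {2, 3, 11, 17}; no ℚ_2-point on the conic.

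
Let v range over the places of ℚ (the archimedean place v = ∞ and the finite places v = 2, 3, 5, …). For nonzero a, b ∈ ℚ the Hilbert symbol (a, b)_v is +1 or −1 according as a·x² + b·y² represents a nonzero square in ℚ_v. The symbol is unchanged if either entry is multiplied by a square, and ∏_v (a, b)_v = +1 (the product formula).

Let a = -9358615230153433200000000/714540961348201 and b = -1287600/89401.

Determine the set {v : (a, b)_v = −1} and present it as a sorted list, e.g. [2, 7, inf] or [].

[3, 17, 29, inf]

Mod squares: a ≡ -18660543, b ≡ -3219. Check v ∈ {∞, 2, 3, 5, 11, 13, 17, 23, 29, 31, 37}.
v=31: a=31^1·(≡20), b=31^0·(≡5) mod 31; (20|31)=+1, (5|31)=+1; (−1)^{1·0·15}·(+1)^0·(+1)^1 = +1.
v=2: v_2(a)=10, v_2(b)=4; units ≡ 1, 5 (mod 8); ε·ε+αω+βω = 0·0+10·1+4·0 ≡ 0  ⇒  (a,b)_2 = +1.
v=29: a=29^3·(≡19), b=29^1·(≡5) mod 29; (19|29)=-1, (5|29)=+1; (−1)^{3·1·14}·(-1)^1·(+1)^3 = -1.
v=11: a=11^3·(≡7), b=11^0·(≡4) mod 11; (7|11)=-1, (4|11)=+1; (−1)^{3·0·5}·(-1)^0·(+1)^3 = +1.
v=3: a=3^3·(≡1), b=3^1·(≡1) mod 3; (1|3)=+1, (1|3)=+1; (−1)^{3·1·1}·(+1)^1·(+1)^3 = -1.
v=5: a=5^8·(≡3), b=5^2·(≡1) mod 5; (3|5)=-1, (1|5)=+1; (−1)^{8·2·2}·(-1)^2·(+1)^8 = +1.
v=17: a=17^1·(≡5), b=17^0·(≡10) mod 17; (5|17)=-1, (10|17)=-1; (−1)^{1·0·8}·(-1)^0·(-1)^1 = -1.
v=37: a=37^3·(≡23), b=37^1·(≡6) mod 37; (23|37)=-1, (6|37)=-1; (−1)^{3·1·18}·(-1)^1·(-1)^3 = +1.
v=∞: -18660543 < 0 and -3219 < 0  ⇒  (a,b)_∞ = -1.
v=23: a=23^-6·(≡8), b=23^-2·(≡4) mod 23; (8|23)=+1, (4|23)=+1; (−1)^{-6·-2·11}·(+1)^-2·(+1)^-6 = +1.
v=13: a=13^-6·(≡5), b=13^-2·(≡7) mod 13; (5|13)=-1, (7|13)=-1; (−1)^{-6·-2·6}·(-1)^-2·(-1)^-6 = +1.
Ram(-18660543, -3219) = {3, 17, 29, ∞}; no ℚ_3-point on the conic.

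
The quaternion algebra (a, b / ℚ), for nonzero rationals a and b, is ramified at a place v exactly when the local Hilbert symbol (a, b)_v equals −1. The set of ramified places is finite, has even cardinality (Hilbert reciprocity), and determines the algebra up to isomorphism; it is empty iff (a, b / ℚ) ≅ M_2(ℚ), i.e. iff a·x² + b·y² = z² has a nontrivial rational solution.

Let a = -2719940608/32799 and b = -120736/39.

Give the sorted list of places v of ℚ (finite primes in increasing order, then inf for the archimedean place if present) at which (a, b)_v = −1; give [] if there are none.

Mod squares: a ≡ -273, b ≡ -6006. Check v ∈ {∞, 2, 3, 7, 11, 13, 29}.
v=2: v_2(a)=16, v_2(b)=5; units ≡ 7, 5 (mod 8); ε·ε+αω+βω = 1·0+16·1+5·0 ≡ 0  ⇒  (a,b)_2 = +1.
v=29: a=29^-2·(≡19), b=29^0·(≡2) mod 29; (19|29)=-1, (2|29)=-1; (−1)^{-2·0·14}·(-1)^0·(-1)^-2 = +1.
v=7: a=7^3·(≡6), b=7^3·(≡3) mod 7; (6|7)=-1, (3|7)=-1; (−1)^{3·3·3}·(-1)^3·(-1)^3 = -1.
v=11: a=11^2·(≡6), b=11^1·(≡4) mod 11; (6|11)=-1, (4|11)=+1; (−1)^{2·1·5}·(-1)^1·(+1)^2 = -1.
v=∞: -273 < 0 and -6006 < 0  ⇒  (a,b)_∞ = -1.
v=3: a=3^-1·(≡2), b=3^-1·(≡2) mod 3; (2|3)=-1, (2|3)=-1; (−1)^{-1·-1·1}·(-1)^-1·(-1)^-1 = -1.
v=13: a=13^-1·(≡5), b=13^-1·(≡7) mod 13; (5|13)=-1, (7|13)=-1; (−1)^{-1·-1·6}·(-1)^-1·(-1)^-1 = +1.
Ram(-273, -6006) = {3, 7, 11, ∞}; no ℚ_3-point on the conic.

[3, 7, 11, inf]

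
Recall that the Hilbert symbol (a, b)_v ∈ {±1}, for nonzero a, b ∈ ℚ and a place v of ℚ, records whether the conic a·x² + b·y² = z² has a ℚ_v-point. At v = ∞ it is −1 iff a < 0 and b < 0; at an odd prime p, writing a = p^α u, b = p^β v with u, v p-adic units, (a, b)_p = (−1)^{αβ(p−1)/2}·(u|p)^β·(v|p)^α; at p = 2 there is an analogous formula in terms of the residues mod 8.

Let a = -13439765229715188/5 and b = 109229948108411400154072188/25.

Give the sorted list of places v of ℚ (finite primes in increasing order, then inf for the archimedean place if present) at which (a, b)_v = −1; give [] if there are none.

[2, 5, 11, 13]

Mod squares: a ≡ -665, b ≡ 138567. Check v ∈ {∞, 2, 3, 5, 7, 11, 13, 17, 19}.
v=11: a=11^0·(≡2), b=11^1·(≡8) mod 11; (2|11)=-1, (8|11)=-1; (−1)^{0·1·5}·(-1)^1·(-1)^0 = -1.
v=17: a=17^2·(≡9), b=17^3·(≡1) mod 17; (9|17)=+1, (1|17)=+1; (−1)^{2·3·8}·(+1)^3·(+1)^2 = +1.
v=5: a=5^-1·(≡2), b=5^-2·(≡3) mod 5; (2|5)=-1, (3|5)=-1; (−1)^{-1·-2·2}·(-1)^-2·(-1)^-1 = -1.
v=2: v_2(a)=2, v_2(b)=2; units ≡ 7, 7 (mod 8); ε·ε+αω+βω = 1·1+2·0+2·0 ≡ 1  ⇒  (a,b)_2 = -1.
v=∞: -665 < 0 and 138567 > 0  ⇒  (a,b)_∞ = +1.
v=7: a=7^3·(≡6), b=7^6·(≡4) mod 7; (6|7)=-1, (4|7)=+1; (−1)^{3·6·3}·(-1)^6·(+1)^3 = +1.
v=19: a=19^5·(≡13), b=19^7·(≡17) mod 19; (13|19)=-1, (17|19)=+1; (−1)^{5·7·9}·(-1)^7·(+1)^5 = +1.
v=13: a=13^2·(≡6), b=13^3·(≡12) mod 13; (6|13)=-1, (12|13)=+1; (−1)^{2·3·6}·(-1)^3·(+1)^2 = -1.
v=3: a=3^4·(≡1), b=3^7·(≡1) mod 3; (1|3)=+1, (1|3)=+1; (−1)^{4·7·1}·(+1)^7·(+1)^4 = +1.
(-665, 138567 / ℚ) ramifies at {2, 5, 11, 13}: a division algebra.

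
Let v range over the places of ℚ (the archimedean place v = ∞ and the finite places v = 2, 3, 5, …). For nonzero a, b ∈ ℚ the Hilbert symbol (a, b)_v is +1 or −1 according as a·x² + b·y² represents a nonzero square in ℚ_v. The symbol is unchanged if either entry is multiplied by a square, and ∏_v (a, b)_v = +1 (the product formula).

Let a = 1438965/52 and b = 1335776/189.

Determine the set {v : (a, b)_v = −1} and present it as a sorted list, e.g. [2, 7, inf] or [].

[3, 19]

(a, b) ≡ (230945, 10374) mod (ℚ^×)²; places V = {2, 3, 5, 7, 11, 13, 17, 19, ∞}.
(a,b)_5: α=1, u≡4; β=0, v≡4 (mod 5); (4|5)=+1, (4|5)=+1; sign (−1)^0·+1^0·+1^1 = +1.
(a,b)_11: α=1, u≡10; β=0, v≡1 (mod 11); (10|11)=-1, (1|11)=+1; sign (−1)^0·-1^0·+1^1 = +1.
(a,b)_13: α=-1, u≡2; β=3, v≡7 (mod 13); (2|13)=-1, (7|13)=-1; sign (−1)^0·-1^3·-1^-1 = +1.
(a,b)_3: α=4, u≡2; β=-3, v≡2 (mod 3); (2|3)=-1, (2|3)=-1; sign (−1)^0·-1^-3·-1^4 = -1.
(a,b)_19: α=1, u≡15; β=1, v≡15 (mod 19); (15|19)=-1, (15|19)=-1; sign (−1)^1·-1^1·-1^1 = -1.
(a,b)_∞: sgn(230945)=+, sgn(10374)=+, so +1.
(a,b)_7: α=0, u≡1; β=-1, v≡6 (mod 7); (1|7)=+1, (6|7)=-1; sign (−1)^0·+1^-1·-1^0 = +1.
(a,b)_17: α=1, u≡2; β=0, v≡9 (mod 17); (2|17)=+1, (9|17)=+1; sign (−1)^0·+1^0·+1^1 = +1.
(a,b)_2: α=-2, β=5; u≡1, v≡3 (mod 8); ε(u)ε(v)=0·1, αω(v)=-2·1, βω(u)=5·0; sum ≡ 0  ⇒  +1.
(230945, 10374 / ℚ) ramifies at {3, 19}: a division algebra.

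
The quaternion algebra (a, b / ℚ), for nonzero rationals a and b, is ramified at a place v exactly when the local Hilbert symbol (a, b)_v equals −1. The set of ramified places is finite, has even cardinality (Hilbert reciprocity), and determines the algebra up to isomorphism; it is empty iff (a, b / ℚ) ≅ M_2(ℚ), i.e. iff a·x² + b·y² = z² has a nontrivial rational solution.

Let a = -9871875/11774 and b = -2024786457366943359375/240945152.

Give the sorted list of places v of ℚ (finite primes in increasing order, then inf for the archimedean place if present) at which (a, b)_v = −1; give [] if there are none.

Mod squares: a ≡ -2730, b ≡ -286. Check v ∈ {∞, 2, 3, 5, 7, 11, 13, 19, 29}.
v=19: a=19^0·(≡17), b=19^2·(≡15) mod 19; (17|19)=+1, (15|19)=-1; (−1)^{0·2·9}·(+1)^2·(-1)^0 = +1.
v=∞: -2730 < 0 and -286 < 0  ⇒  (a,b)_∞ = -1.
v=11: a=11^0·(≡5), b=11^1·(≡8) mod 11; (5|11)=+1, (8|11)=-1; (−1)^{0·1·5}·(+1)^1·(-1)^0 = +1.
v=5: a=5^5·(≡4), b=5^16·(≡4) mod 5; (4|5)=+1, (4|5)=+1; (−1)^{5·16·2}·(+1)^16·(+1)^5 = +1.
v=3: a=3^5·(≡2), b=3^2·(≡2) mod 3; (2|3)=-1, (2|3)=-1; (−1)^{5·2·1}·(-1)^2·(-1)^5 = -1.
v=13: a=13^1·(≡8), b=13^5·(≡4) mod 13; (8|13)=-1, (4|13)=+1; (−1)^{1·5·6}·(-1)^5·(+1)^1 = -1.
v=29: a=29^-2·(≡28), b=29^0·(≡6) mod 29; (28|29)=+1, (6|29)=+1; (−1)^{-2·0·14}·(+1)^0·(+1)^-2 = +1.
v=7: a=7^-1·(≡4), b=7^-6·(≡2) mod 7; (4|7)=+1, (2|7)=+1; (−1)^{-1·-6·3}·(+1)^-6·(+1)^-1 = +1.
v=2: v_2(a)=-1, v_2(b)=-11; units ≡ 3, 1 (mod 8); ε·ε+αω+βω = 1·0+-1·0+-11·1 ≡ 1  ⇒  (a,b)_2 = -1.
Ram(-2730, -286) = {2, 3, 13, ∞}; no ℚ_2-point on the conic.

[2, 3, 13, inf]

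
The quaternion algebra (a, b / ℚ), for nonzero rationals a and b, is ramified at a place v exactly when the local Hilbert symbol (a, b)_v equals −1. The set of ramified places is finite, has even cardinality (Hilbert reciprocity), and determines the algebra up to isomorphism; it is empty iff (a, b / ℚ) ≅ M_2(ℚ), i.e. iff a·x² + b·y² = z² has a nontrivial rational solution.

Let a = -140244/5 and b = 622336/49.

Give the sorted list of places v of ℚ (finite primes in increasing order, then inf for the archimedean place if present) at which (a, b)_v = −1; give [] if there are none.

(a, b) ≡ (-175305, 2431) mod (ℚ^×)²; places V = {2, 3, 5, 7, 11, 13, 17, 29, 31, ∞}.
(a,b)_13: α=1, u≡3; β=1, v≡11 (mod 13); (3|13)=+1, (11|13)=-1; sign (−1)^0·+1^1·-1^1 = -1.
(a,b)_2: α=2, β=8; u≡7, v≡7 (mod 8); ε(u)ε(v)=1·1, αω(v)=2·0, βω(u)=8·0; sum ≡ 1  ⇒  -1.
(a,b)_3: α=1, u≡2; β=0, v≡1 (mod 3); (2|3)=-1, (1|3)=+1; sign (−1)^0·-1^0·+1^1 = +1.
(a,b)_29: α=1, u≡13; β=0, v≡23 (mod 29); (13|29)=+1, (23|29)=+1; sign (−1)^0·+1^0·+1^1 = +1.
(a,b)_5: α=-1, u≡1; β=0, v≡4 (mod 5); (1|5)=+1, (4|5)=+1; sign (−1)^0·+1^0·+1^-1 = +1.
(a,b)_7: α=0, u≡3; β=-2, v≡1 (mod 7); (3|7)=-1, (1|7)=+1; sign (−1)^0·-1^-2·+1^0 = +1.
(a,b)_11: α=0, u≡10; β=1, v≡5 (mod 11); (10|11)=-1, (5|11)=+1; sign (−1)^0·-1^1·+1^0 = -1.
(a,b)_31: α=1, u≡19; β=0, v≡23 (mod 31); (19|31)=+1, (23|31)=-1; sign (−1)^0·+1^0·-1^1 = -1.
(a,b)_17: α=0, u≡8; β=1, v≡5 (mod 17); (8|17)=+1, (5|17)=-1; sign (−1)^0·+1^1·-1^0 = +1.
(a,b)_∞: sgn(-175305)=−, sgn(2431)=+, so +1.
Ram(-175305, 2431) = {2, 11, 13, 31}; no ℚ_2-point on the conic.

[2, 11, 13, 31]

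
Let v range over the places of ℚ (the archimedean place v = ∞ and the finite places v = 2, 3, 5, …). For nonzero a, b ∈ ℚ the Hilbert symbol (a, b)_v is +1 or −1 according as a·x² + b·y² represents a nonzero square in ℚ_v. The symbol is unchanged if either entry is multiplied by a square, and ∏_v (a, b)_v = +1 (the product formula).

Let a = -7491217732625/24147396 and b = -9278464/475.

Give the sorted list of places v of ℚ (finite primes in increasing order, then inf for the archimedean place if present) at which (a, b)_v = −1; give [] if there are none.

(a, b) ≡ (-3587705, -172159) mod (ℚ^×)²; places V = {2, 3, 5, 7, 11, 13, 17, 19, 37, 41, 43, ∞}.
(a,b)_3: α=-6, u≡1; β=0, v≡2 (mod 3); (1|3)=+1, (2|3)=-1; sign (−1)^0·+1^0·-1^-6 = +1.
(a,b)_17: α=4, u≡4; β=1, v≡7 (mod 17); (4|17)=+1, (7|17)=-1; sign (−1)^0·+1^1·-1^4 = +1.
(a,b)_2: α=-2, β=10; u≡7, v≡1 (mod 8); ε(u)ε(v)=1·0, αω(v)=-2·0, βω(u)=10·0; sum ≡ 0  ⇒  +1.
(a,b)_13: α=-2, u≡10; β=1, v≡9 (mod 13); (10|13)=+1, (9|13)=+1; sign (−1)^0·+1^1·+1^-2 = +1.
(a,b)_∞: sgn(-3587705)=−, sgn(-172159)=−, so -1.
(a,b)_43: α=1, u≡12; β=0, v≡38 (mod 43); (12|43)=-1, (38|43)=+1; sign (−1)^0·-1^0·+1^1 = +1.
(a,b)_5: α=3, u≡4; β=-2, v≡4 (mod 5); (4|5)=+1, (4|5)=+1; sign (−1)^0·+1^-2·+1^3 = +1.
(a,b)_11: α=1, u≡7; β=0, v≡7 (mod 11); (7|11)=-1, (7|11)=-1; sign (−1)^0·-1^0·-1^1 = -1.
(a,b)_37: α=1, u≡4; β=0, v≡8 (mod 37); (4|37)=+1, (8|37)=-1; sign (−1)^0·+1^0·-1^1 = -1.
(a,b)_19: α=0, u≡18; β=-1, v≡12 (mod 19); (18|19)=-1, (12|19)=-1; sign (−1)^0·-1^-1·-1^0 = -1.
(a,b)_41: α=1, u≡15; β=1, v≡28 (mod 41); (15|41)=-1, (28|41)=-1; sign (−1)^0·-1^1·-1^1 = +1.
(a,b)_7: α=-2, u≡6; β=0, v≡6 (mod 7); (6|7)=-1, (6|7)=-1; sign (−1)^0·-1^0·-1^-2 = +1.
|Ram(-3587705, -172159)| = 4, even; anisotropic at {11, 19, 37, ∞}.

[11, 19, 37, inf]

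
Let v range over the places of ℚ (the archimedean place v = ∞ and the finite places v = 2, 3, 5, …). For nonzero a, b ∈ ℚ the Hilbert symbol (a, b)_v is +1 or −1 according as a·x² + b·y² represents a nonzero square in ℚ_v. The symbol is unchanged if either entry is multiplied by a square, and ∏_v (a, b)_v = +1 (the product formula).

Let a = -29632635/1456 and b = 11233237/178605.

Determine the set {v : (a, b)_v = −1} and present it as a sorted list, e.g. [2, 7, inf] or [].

[3, 7, 29, 37]

Mod squares: a ≡ -39585, b ≡ 185. Check v ∈ {∞, 2, 3, 5, 7, 13, 19, 29, 37}.
v=2: v_2(a)=-4, v_2(b)=0; units ≡ 7, 1 (mod 8); ε·ε+αω+βω = 1·0+-4·0+0·0 ≡ 0  ⇒  (a,b)_2 = +1.
v=5: a=5^1·(≡3), b=5^-1·(≡2) mod 5; (3|5)=-1, (2|5)=-1; (−1)^{1·-1·2}·(-1)^-1·(-1)^1 = +1.
v=37: a=37^0·(≡17), b=37^1·(≡15) mod 37; (17|37)=-1, (15|37)=-1; (−1)^{0·1·18}·(-1)^1·(-1)^0 = -1.
v=3: a=3^5·(≡2), b=3^-6·(≡2) mod 3; (2|3)=-1, (2|3)=-1; (−1)^{5·-6·1}·(-1)^-6·(-1)^5 = -1.
v=19: a=19^0·(≡1), b=19^2·(≡18) mod 19; (1|19)=+1, (18|19)=-1; (−1)^{0·2·9}·(+1)^2·(-1)^0 = +1.
v=∞: -39585 < 0 and 185 > 0  ⇒  (a,b)_∞ = +1.
v=13: a=13^-1·(≡9), b=13^0·(≡12) mod 13; (9|13)=+1, (12|13)=+1; (−1)^{-1·0·6}·(+1)^0·(+1)^-1 = +1.
v=7: a=7^-1·(≡2), b=7^-2·(≡3) mod 7; (2|7)=+1, (3|7)=-1; (−1)^{-1·-2·3}·(+1)^-2·(-1)^-1 = -1.
v=29: a=29^3·(≡15), b=29^2·(≡2) mod 29; (15|29)=-1, (2|29)=-1; (−1)^{3·2·14}·(-1)^2·(-1)^3 = -1.
|Ram(-39585, 185)| = 4, even; anisotropic at {3, 7, 29, 37}.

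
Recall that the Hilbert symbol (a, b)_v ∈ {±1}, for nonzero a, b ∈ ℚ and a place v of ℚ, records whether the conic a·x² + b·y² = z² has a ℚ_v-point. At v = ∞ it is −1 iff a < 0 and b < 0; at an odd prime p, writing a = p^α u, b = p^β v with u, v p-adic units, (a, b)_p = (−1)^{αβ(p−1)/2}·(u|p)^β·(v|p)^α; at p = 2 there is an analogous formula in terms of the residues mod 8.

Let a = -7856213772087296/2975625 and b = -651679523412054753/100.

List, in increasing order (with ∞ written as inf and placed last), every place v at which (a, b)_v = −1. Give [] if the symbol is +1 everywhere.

(a, b) ≡ (-11, -10353) mod (ℚ^×)²; places V = {2, 3, 5, 7, 11, 17, 19, 23, 29, ∞}.
(a,b)_19: α=0, u≡10; β=2, v≡18 (mod 19); (10|19)=-1, (18|19)=-1; sign (−1)^0·-1^2·-1^0 = +1.
(a,b)_29: α=2, u≡10; β=3, v≡5 (mod 29); (10|29)=-1, (5|29)=+1; sign (−1)^0·-1^3·+1^2 = -1.
(a,b)_7: α=2, u≡5; β=3, v≡3 (mod 7); (5|7)=-1, (3|7)=-1; sign (−1)^0·-1^3·-1^2 = -1.
(a,b)_∞: sgn(-11)=−, sgn(-10353)=−, so -1.
(a,b)_11: α=5, u≡2; β=4, v≡3 (mod 11); (2|11)=-1, (3|11)=+1; sign (−1)^0·-1^4·+1^5 = +1.
(a,b)_17: α=2, u≡6; β=3, v≡10 (mod 17); (6|17)=-1, (10|17)=-1; sign (−1)^0·-1^3·-1^2 = -1.
(a,b)_23: α=-2, u≡1; β=0, v≡14 (mod 23); (1|23)=+1, (14|23)=-1; sign (−1)^0·+1^0·-1^-2 = +1.
(a,b)_5: α=-4, u≡4; β=-2, v≡3 (mod 5); (4|5)=+1, (3|5)=-1; sign (−1)^0·+1^-2·-1^-4 = +1.
(a,b)_2: α=12, β=-2; u≡5, v≡7 (mod 8); ε(u)ε(v)=0·1, αω(v)=12·0, βω(u)=-2·1; sum ≡ 0  ⇒  +1.
(a,b)_3: α=-2, u≡1; β=1, v≡2 (mod 3); (1|3)=+1, (2|3)=-1; sign (−1)^0·+1^1·-1^-2 = +1.
Ram(-11, -10353) = {7, 17, 29, ∞}; no ℚ_7-point on the conic.

[7, 17, 29, inf]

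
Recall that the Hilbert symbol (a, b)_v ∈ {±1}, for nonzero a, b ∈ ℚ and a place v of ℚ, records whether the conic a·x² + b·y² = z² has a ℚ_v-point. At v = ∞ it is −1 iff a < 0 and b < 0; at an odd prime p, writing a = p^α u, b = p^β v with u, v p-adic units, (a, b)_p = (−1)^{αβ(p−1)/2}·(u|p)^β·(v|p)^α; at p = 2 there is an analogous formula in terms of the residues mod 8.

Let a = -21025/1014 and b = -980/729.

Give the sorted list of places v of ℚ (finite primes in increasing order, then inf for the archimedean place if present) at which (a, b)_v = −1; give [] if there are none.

[2, inf]

Mod squares: a ≡ -6, b ≡ -5. Check v ∈ {∞, 2, 3, 5, 7, 13, 29}.
v=7: a=7^0·(≡4), b=7^2·(≡1) mod 7; (4|7)=+1, (1|7)=+1; (−1)^{0·2·3}·(+1)^2·(+1)^0 = +1.
v=∞: -6 < 0 and -5 < 0  ⇒  (a,b)_∞ = -1.
v=13: a=13^-2·(≡8), b=13^0·(≡8) mod 13; (8|13)=-1, (8|13)=-1; (−1)^{-2·0·6}·(-1)^0·(-1)^-2 = +1.
v=29: a=29^2·(≡25), b=29^0·(≡16) mod 29; (25|29)=+1, (16|29)=+1; (−1)^{2·0·14}·(+1)^0·(+1)^2 = +1.
v=3: a=3^-1·(≡1), b=3^-6·(≡1) mod 3; (1|3)=+1, (1|3)=+1; (−1)^{-1·-6·1}·(+1)^-6·(+1)^-1 = +1.
v=5: a=5^2·(≡1), b=5^1·(≡1) mod 5; (1|5)=+1, (1|5)=+1; (−1)^{2·1·2}·(+1)^1·(+1)^2 = +1.
v=2: v_2(a)=-1, v_2(b)=2; units ≡ 5, 3 (mod 8); ε·ε+αω+βω = 0·1+-1·1+2·1 ≡ 1  ⇒  (a,b)_2 = -1.
|Ram(-6, -5)| = 2, even; anisotropic at {2, ∞}.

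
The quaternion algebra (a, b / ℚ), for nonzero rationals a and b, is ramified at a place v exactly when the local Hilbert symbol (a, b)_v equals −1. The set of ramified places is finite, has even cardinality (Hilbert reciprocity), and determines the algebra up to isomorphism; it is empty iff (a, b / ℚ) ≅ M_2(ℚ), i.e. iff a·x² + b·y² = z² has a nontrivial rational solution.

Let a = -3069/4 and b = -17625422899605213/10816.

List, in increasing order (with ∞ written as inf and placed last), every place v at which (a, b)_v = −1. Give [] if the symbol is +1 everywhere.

[2, 11, 31, inf]

Mod squares: a ≡ -341, b ≡ -133. Check v ∈ {∞, 2, 3, 7, 11, 13, 19, 31}.
v=3: a=3^2·(≡1), b=3^4·(≡2) mod 3; (1|3)=+1, (2|3)=-1; (−1)^{2·4·1}·(+1)^4·(-1)^2 = +1.
v=19: a=19^0·(≡7), b=19^1·(≡8) mod 19; (7|19)=+1, (8|19)=-1; (−1)^{0·1·9}·(+1)^1·(-1)^0 = +1.
v=13: a=13^0·(≡3), b=13^-2·(≡4) mod 13; (3|13)=+1, (4|13)=+1; (−1)^{0·-2·6}·(+1)^-2·(+1)^0 = +1.
v=31: a=31^1·(≡14), b=31^4·(≡11) mod 31; (14|31)=+1, (11|31)=-1; (−1)^{1·4·15}·(+1)^4·(-1)^1 = -1.
v=2: v_2(a)=-2, v_2(b)=-6; units ≡ 3, 3 (mod 8); ε·ε+αω+βω = 1·1+-2·1+-6·1 ≡ 1  ⇒  (a,b)_2 = -1.
v=7: a=7^0·(≡1), b=7^1·(≡4) mod 7; (1|7)=+1, (4|7)=+1; (−1)^{0·1·3}·(+1)^1·(+1)^0 = +1.
v=11: a=11^1·(≡10), b=11^6·(≡8) mod 11; (10|11)=-1, (8|11)=-1; (−1)^{1·6·5}·(-1)^6·(-1)^1 = -1.
v=∞: -341 < 0 and -133 < 0  ⇒  (a,b)_∞ = -1.
|Ram(-341, -133)| = 4, even; anisotropic at {2, 11, 31, ∞}.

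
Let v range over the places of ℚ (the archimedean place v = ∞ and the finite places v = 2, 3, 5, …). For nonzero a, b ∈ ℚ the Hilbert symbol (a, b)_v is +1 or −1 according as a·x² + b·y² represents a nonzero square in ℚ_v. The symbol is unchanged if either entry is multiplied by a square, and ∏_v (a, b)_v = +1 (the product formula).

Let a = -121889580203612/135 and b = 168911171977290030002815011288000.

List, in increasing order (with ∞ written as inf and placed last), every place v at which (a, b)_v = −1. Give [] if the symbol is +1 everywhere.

[2, 3, 19, 37]

Mod squares: a ≡ -7492106505, b ≡ 1646255. Check v ∈ {∞, 2, 3, 5, 13, 19, 31, 37, 41, 43}.
v=5: a=5^-1·(≡4), b=5^3·(≡4) mod 5; (4|5)=+1, (4|5)=+1; (−1)^{-1·3·2}·(+1)^3·(+1)^-1 = +1.
v=41: a=41^1·(≡28), b=41^2·(≡36) mod 41; (28|41)=-1, (36|41)=+1; (−1)^{1·2·20}·(-1)^2·(+1)^1 = +1.
v=19: a=19^3·(≡7), b=19^3·(≡1) mod 19; (7|19)=+1, (1|19)=+1; (−1)^{3·3·9}·(+1)^3·(+1)^3 = -1.
v=3: a=3^-3·(≡2), b=3^2·(≡2) mod 3; (2|3)=-1, (2|3)=-1; (−1)^{-3·2·1}·(-1)^2·(-1)^-3 = -1.
v=43: a=43^1·(≡20), b=43^3·(≡35) mod 43; (20|43)=-1, (35|43)=+1; (−1)^{1·3·21}·(-1)^3·(+1)^1 = +1.
v=37: a=37^1·(≡5), b=37^2·(≡20) mod 37; (5|37)=-1, (20|37)=-1; (−1)^{1·2·18}·(-1)^2·(-1)^1 = -1.
v=2: v_2(a)=2, v_2(b)=6; units ≡ 7, 7 (mod 8); ε·ε+αω+βω = 1·1+2·0+6·0 ≡ 1  ⇒  (a,b)_2 = -1.
v=31: a=31^1·(≡11), b=31^3·(≡25) mod 31; (11|31)=-1, (25|31)=+1; (−1)^{1·3·15}·(-1)^3·(+1)^1 = +1.
v=∞: -7492106505 < 0 and 1646255 > 0  ⇒  (a,b)_∞ = +1.
v=13: a=13^3·(≡5), b=13^7·(≡5) mod 13; (5|13)=-1, (5|13)=-1; (−1)^{3·7·6}·(-1)^7·(-1)^3 = +1.
(-7492106505, 1646255 / ℚ) ramifies at {2, 3, 19, 37}: a division algebra.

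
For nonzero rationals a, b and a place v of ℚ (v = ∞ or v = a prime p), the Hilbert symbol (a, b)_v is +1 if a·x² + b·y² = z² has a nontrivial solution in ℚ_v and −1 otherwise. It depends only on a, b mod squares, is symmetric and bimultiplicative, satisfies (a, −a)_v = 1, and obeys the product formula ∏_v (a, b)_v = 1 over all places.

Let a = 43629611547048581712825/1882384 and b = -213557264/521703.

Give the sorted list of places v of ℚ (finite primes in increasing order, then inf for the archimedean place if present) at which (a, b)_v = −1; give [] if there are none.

[7, 19, 31, 37, 41, 43]

(a, b) ≡ (34376737, -97223) mod (ℚ^×)²; places V = {2, 3, 5, 7, 13, 17, 19, 31, 37, 41, 43, ∞}.
(a,b)_41: α=1, u≡22; β=0, v≡7 (mod 41); (22|41)=-1, (7|41)=-1; sign (−1)^0·-1^0·-1^1 = -1.
(a,b)_37: α=1, u≡17; β=0, v≡13 (mod 37); (17|37)=-1, (13|37)=-1; sign (−1)^0·-1^0·-1^1 = -1.
(a,b)_13: α=0, u≡5; β=-2, v≡9 (mod 13); (5|13)=-1, (9|13)=+1; sign (−1)^0·-1^-2·+1^0 = +1.
(a,b)_5: α=2, u≡2; β=0, v≡2 (mod 5); (2|5)=-1, (2|5)=-1; sign (−1)^0·-1^0·-1^2 = +1.
(a,b)_3: α=6, u≡1; β=-2, v≡1 (mod 3); (1|3)=+1, (1|3)=+1; sign (−1)^0·+1^-2·+1^6 = +1.
(a,b)_17: α=3, u≡14; β=1, v≡11 (mod 17); (14|17)=-1, (11|17)=-1; sign (−1)^0·-1^1·-1^3 = +1.
(a,b)_43: α=3, u≡26; β=1, v≡29 (mod 43); (26|43)=-1, (29|43)=-1; sign (−1)^1·-1^1·-1^3 = -1.
(a,b)_31: α=1, u≡26; β=2, v≡27 (mod 31); (26|31)=-1, (27|31)=-1; sign (−1)^0·-1^2·-1^1 = -1.
(a,b)_2: α=-4, β=4; u≡1, v≡1 (mod 8); ε(u)ε(v)=0·0, αω(v)=-4·0, βω(u)=4·0; sum ≡ 0  ⇒  +1.
(a,b)_∞: sgn(34376737)=+, sgn(-97223)=−, so +1.
(a,b)_7: α=-6, u≡3; β=-3, v≡5 (mod 7); (3|7)=-1, (5|7)=-1; sign (−1)^0·-1^-3·-1^-6 = -1.
(a,b)_19: α=4, u≡13; β=1, v≡12 (mod 19); (13|19)=-1, (12|19)=-1; sign (−1)^0·-1^1·-1^4 = -1.
Ram(34376737, -97223) = {7, 19, 31, 37, 41, 43}; no ℚ_7-point on the conic.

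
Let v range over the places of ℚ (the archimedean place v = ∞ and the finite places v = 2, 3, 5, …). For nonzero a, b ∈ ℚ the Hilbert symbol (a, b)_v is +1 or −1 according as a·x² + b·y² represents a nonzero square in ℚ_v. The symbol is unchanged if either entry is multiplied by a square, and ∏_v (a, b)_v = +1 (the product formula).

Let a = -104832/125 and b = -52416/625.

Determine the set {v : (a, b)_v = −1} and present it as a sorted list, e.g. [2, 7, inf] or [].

(a, b) ≡ (-910, -91) mod (ℚ^×)²; places V = {2, 3, 5, 7, 13, ∞}.
(a,b)_5: α=-3, u≡3; β=-4, v≡4 (mod 5); (3|5)=-1, (4|5)=+1; sign (−1)^0·-1^-4·+1^-3 = +1.
(a,b)_∞: sgn(-910)=−, sgn(-91)=−, so -1.
(a,b)_13: α=1, u≡6; β=1, v≡11 (mod 13); (6|13)=-1, (11|13)=-1; sign (−1)^0·-1^1·-1^1 = +1.
(a,b)_3: α=2, u≡2; β=2, v≡2 (mod 3); (2|3)=-1, (2|3)=-1; sign (−1)^0·-1^2·-1^2 = +1.
(a,b)_2: α=7, β=6; u≡1, v≡5 (mod 8); ε(u)ε(v)=0·0, αω(v)=7·1, βω(u)=6·0; sum ≡ 1  ⇒  -1.
(a,b)_7: α=1, u≡3; β=1, v≡1 (mod 7); (3|7)=-1, (1|7)=+1; sign (−1)^1·-1^1·+1^1 = +1.
(-910, -91 / ℚ) ramifies at {2, ∞}: a division algebra.

[2, inf]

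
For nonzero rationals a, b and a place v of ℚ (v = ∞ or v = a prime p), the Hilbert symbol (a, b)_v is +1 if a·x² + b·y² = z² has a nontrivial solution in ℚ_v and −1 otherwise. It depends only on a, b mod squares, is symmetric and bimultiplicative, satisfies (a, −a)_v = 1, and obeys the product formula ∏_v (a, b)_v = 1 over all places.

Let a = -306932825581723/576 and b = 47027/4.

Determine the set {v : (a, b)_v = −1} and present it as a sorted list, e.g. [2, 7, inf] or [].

Mod squares: a ≡ -1147, b ≡ 47027. Check v ∈ {∞, 2, 3, 11, 31, 37, 41}.
v=37: a=37^3·(≡23), b=37^1·(≡31) mod 37; (23|37)=-1, (31|37)=-1; (−1)^{3·1·18}·(-1)^1·(-1)^3 = +1.
v=3: a=3^-2·(≡2), b=3^0·(≡2) mod 3; (2|3)=-1, (2|3)=-1; (−1)^{-2·0·1}·(-1)^0·(-1)^-2 = +1.
v=2: v_2(a)=-6, v_2(b)=-2; units ≡ 5, 3 (mod 8); ε·ε+αω+βω = 0·1+-6·1+-2·1 ≡ 0  ⇒  (a,b)_2 = +1.
v=31: a=31^3·(≡4), b=31^1·(≡15) mod 31; (4|31)=+1, (15|31)=-1; (−1)^{3·1·15}·(+1)^1·(-1)^3 = +1.
v=41: a=41^2·(≡40), b=41^1·(≡10) mod 41; (40|41)=+1, (10|41)=+1; (−1)^{2·1·20}·(+1)^1·(+1)^2 = +1.
v=∞: -1147 < 0 and 47027 > 0  ⇒  (a,b)_∞ = +1.
v=11: a=11^2·(≡8), b=11^0·(≡6) mod 11; (8|11)=-1, (6|11)=-1; (−1)^{2·0·5}·(-1)^0·(-1)^2 = +1.
Every local symbol is +1, so the conic -1147·x² + 47027·y² = z² has ℚ_v-points for all v and hence a ℚ-point; (a, b / ℚ) ≅ M_2(ℚ).

[]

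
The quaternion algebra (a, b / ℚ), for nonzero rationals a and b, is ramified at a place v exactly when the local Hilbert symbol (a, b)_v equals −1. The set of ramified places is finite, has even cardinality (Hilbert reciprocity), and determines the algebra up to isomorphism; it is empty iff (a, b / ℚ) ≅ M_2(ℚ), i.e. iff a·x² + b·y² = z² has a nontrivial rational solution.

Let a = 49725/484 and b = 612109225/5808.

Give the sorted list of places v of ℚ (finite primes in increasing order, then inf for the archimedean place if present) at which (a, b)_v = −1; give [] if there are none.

[3, 19]

(a, b) ≡ (221, 5187) mod (ℚ^×)²; places V = {2, 3, 5, 7, 11, 13, 17, 19, ∞}.
(a,b)_∞: sgn(221)=+, sgn(5187)=+, so +1.
(a,b)_19: α=0, u≡15; β=1, v≡5 (mod 19); (15|19)=-1, (5|19)=+1; sign (−1)^0·-1^1·+1^0 = -1.
(a,b)_13: α=1, u≡1; β=1, v≡4 (mod 13); (1|13)=+1, (4|13)=+1; sign (−1)^0·+1^1·+1^1 = +1.
(a,b)_17: α=1, u≡15; β=2, v≡15 (mod 17); (15|17)=+1, (15|17)=+1; sign (−1)^0·+1^2·+1^1 = +1.
(a,b)_2: α=-2, β=-4; u≡5, v≡3 (mod 8); ε(u)ε(v)=0·1, αω(v)=-2·1, βω(u)=-4·1; sum ≡ 0  ⇒  +1.
(a,b)_7: α=0, u≡4; β=3, v≡6 (mod 7); (4|7)=+1, (6|7)=-1; sign (−1)^0·+1^3·-1^0 = +1.
(a,b)_3: α=2, u≡2; β=-1, v≡1 (mod 3); (2|3)=-1, (1|3)=+1; sign (−1)^0·-1^-1·+1^2 = -1.
(a,b)_5: α=2, u≡1; β=2, v≡3 (mod 5); (1|5)=+1, (3|5)=-1; sign (−1)^0·+1^2·-1^2 = +1.
(a,b)_11: α=-2, u≡4; β=-2, v≡6 (mod 11); (4|11)=+1, (6|11)=-1; sign (−1)^0·+1^-2·-1^-2 = +1.
|Ram(221, 5187)| = 2, even; anisotropic at {3, 19}.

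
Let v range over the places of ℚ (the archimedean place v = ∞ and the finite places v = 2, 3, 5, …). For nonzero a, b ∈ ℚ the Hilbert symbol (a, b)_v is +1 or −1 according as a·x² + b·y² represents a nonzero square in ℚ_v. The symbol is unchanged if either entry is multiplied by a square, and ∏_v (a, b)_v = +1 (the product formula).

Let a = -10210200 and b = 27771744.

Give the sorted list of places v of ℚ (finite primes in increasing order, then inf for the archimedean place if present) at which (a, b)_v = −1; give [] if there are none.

Mod squares: a ≡ -102102, b ≡ 6006. Check v ∈ {∞, 2, 3, 5, 7, 11, 13, 17}.
v=2: v_2(a)=3, v_2(b)=5; units ≡ 5, 3 (mod 8); ε·ε+αω+βω = 0·1+3·1+5·1 ≡ 0  ⇒  (a,b)_2 = +1.
v=∞: -102102 < 0 and 6006 > 0  ⇒  (a,b)_∞ = +1.
v=17: a=17^1·(≡10), b=17^2·(≡12) mod 17; (10|17)=-1, (12|17)=-1; (−1)^{1·2·8}·(-1)^2·(-1)^1 = -1.
v=13: a=13^1·(≡8), b=13^1·(≡11) mod 13; (8|13)=-1, (11|13)=-1; (−1)^{1·1·6}·(-1)^1·(-1)^1 = +1.
v=7: a=7^1·(≡4), b=7^1·(≡2) mod 7; (4|7)=+1, (2|7)=+1; (−1)^{1·1·3}·(+1)^1·(+1)^1 = -1.
v=3: a=3^1·(≡1), b=3^1·(≡1) mod 3; (1|3)=+1, (1|3)=+1; (−1)^{1·1·1}·(+1)^1·(+1)^1 = -1.
v=11: a=11^1·(≡2), b=11^1·(≡6) mod 11; (2|11)=-1, (6|11)=-1; (−1)^{1·1·5}·(-1)^1·(-1)^1 = -1.
v=5: a=5^2·(≡2), b=5^0·(≡4) mod 5; (2|5)=-1, (4|5)=+1; (−1)^{2·0·2}·(-1)^0·(+1)^2 = +1.
Ram(-102102, 6006) = {3, 7, 11, 17}; no ℚ_3-point on the conic.

[3, 7, 11, 17]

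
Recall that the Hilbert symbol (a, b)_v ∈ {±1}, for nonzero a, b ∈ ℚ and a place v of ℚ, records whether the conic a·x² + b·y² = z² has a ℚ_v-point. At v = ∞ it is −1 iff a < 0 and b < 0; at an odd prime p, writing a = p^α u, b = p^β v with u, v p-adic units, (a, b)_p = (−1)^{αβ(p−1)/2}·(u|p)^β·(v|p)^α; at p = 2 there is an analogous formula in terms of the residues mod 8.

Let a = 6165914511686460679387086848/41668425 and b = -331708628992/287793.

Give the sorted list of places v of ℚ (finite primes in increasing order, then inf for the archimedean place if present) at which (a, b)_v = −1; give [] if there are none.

Mod squares: a ≡ 8151, b ≡ -2124694. Check v ∈ {∞, 2, 3, 5, 7, 11, 13, 17, 19, 23}.
v=3: a=3^-5·(≡2), b=3^-4·(≡2) mod 3; (2|3)=-1, (2|3)=-1; (−1)^{-5·-4·1}·(-1)^-4·(-1)^-5 = -1.
v=7: a=7^2·(≡6), b=7^0·(≡4) mod 7; (6|7)=-1, (4|7)=+1; (−1)^{2·0·3}·(-1)^0·(+1)^2 = +1.
v=2: v_2(a)=48, v_2(b)=21; units ≡ 7, 5 (mod 8); ε·ε+αω+βω = 1·0+48·1+21·0 ≡ 0  ⇒  (a,b)_2 = +1.
v=19: a=19^-3·(≡4), b=19^-1·(≡8) mod 19; (4|19)=+1, (8|19)=-1; (−1)^{-3·-1·9}·(+1)^-1·(-1)^-3 = +1.
v=13: a=13^3·(≡4), b=13^1·(≡8) mod 13; (4|13)=+1, (8|13)=-1; (−1)^{3·1·6}·(+1)^1·(-1)^3 = -1.
v=17: a=17^2·(≡4), b=17^-1·(≡15) mod 17; (4|17)=+1, (15|17)=+1; (−1)^{2·-1·8}·(+1)^-1·(+1)^2 = +1.
v=11: a=11^3·(≡9), b=11^-1·(≡8) mod 11; (9|11)=+1, (8|11)=-1; (−1)^{3·-1·5}·(+1)^-1·(-1)^3 = +1.
v=∞: 8151 > 0 and -2124694 < 0  ⇒  (a,b)_∞ = +1.
v=23: a=23^2·(≡2), b=23^3·(≡3) mod 23; (2|23)=+1, (3|23)=+1; (−1)^{2·3·11}·(+1)^3·(+1)^2 = +1.
v=5: a=5^-2·(≡4), b=5^0·(≡1) mod 5; (4|5)=+1, (1|5)=+1; (−1)^{-2·0·2}·(+1)^0·(+1)^-2 = +1.
Ram(8151, -2124694) = {3, 13}; no ℚ_3-point on the conic.

[3, 13]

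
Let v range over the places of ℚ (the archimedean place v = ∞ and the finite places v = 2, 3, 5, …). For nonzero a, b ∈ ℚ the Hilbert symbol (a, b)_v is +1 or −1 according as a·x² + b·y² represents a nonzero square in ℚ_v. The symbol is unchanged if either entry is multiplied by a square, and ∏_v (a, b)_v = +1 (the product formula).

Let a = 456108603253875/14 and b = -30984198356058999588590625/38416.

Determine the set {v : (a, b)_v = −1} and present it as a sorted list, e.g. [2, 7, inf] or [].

[11, 13]

Mod squares: a ≡ 2730, b ≡ -2145. Check v ∈ {∞, 2, 3, 5, 7, 11, 13, 23, 31}.
v=2: v_2(a)=-1, v_2(b)=-4; units ≡ 5, 7 (mod 8); ε·ε+αω+βω = 0·1+-1·0+-4·1 ≡ 0  ⇒  (a,b)_2 = +1.
v=7: a=7^-1·(≡6), b=7^-4·(≡1) mod 7; (6|7)=-1, (1|7)=+1; (−1)^{-1·-4·3}·(-1)^-4·(+1)^-1 = +1.
v=23: a=23^2·(≡13), b=23^2·(≡17) mod 23; (13|23)=+1, (17|23)=-1; (−1)^{2·2·11}·(+1)^2·(-1)^2 = +1.
v=11: a=11^2·(≡8), b=11^3·(≡5) mod 11; (8|11)=-1, (5|11)=+1; (−1)^{2·3·5}·(-1)^3·(+1)^2 = -1.
v=3: a=3^3·(≡1), b=3^5·(≡2) mod 3; (1|3)=+1, (2|3)=-1; (−1)^{3·5·1}·(+1)^5·(-1)^3 = +1.
v=5: a=5^3·(≡4), b=5^5·(≡1) mod 5; (4|5)=+1, (1|5)=+1; (−1)^{3·5·2}·(+1)^5·(+1)^3 = +1.
v=13: a=13^3·(≡11), b=13^7·(≡3) mod 13; (11|13)=-1, (3|13)=+1; (−1)^{3·7·6}·(-1)^7·(+1)^3 = -1.
v=31: a=31^2·(≡2), b=31^4·(≡14) mod 31; (2|31)=+1, (14|31)=+1; (−1)^{2·4·15}·(+1)^4·(+1)^2 = +1.
v=∞: 2730 > 0 and -2145 < 0  ⇒  (a,b)_∞ = +1.
Ram(2730, -2145) = {11, 13}; no ℚ_11-point on the conic.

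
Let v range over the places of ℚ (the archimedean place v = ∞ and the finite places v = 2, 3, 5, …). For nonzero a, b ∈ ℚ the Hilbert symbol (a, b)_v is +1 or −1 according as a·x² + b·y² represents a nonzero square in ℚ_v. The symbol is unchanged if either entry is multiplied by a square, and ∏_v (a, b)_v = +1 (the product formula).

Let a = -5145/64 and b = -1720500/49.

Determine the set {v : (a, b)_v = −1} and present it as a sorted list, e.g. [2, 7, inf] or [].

[2, 3, 37, inf]

(a, b) ≡ (-105, -17205) mod (ℚ^×)²; places V = {2, 3, 5, 7, 31, 37, ∞}.
(a,b)_3: α=1, u≡1; β=1, v≡1 (mod 3); (1|3)=+1, (1|3)=+1; sign (−1)^1·+1^1·+1^1 = -1.
(a,b)_∞: sgn(-105)=−, sgn(-17205)=−, so -1.
(a,b)_31: α=0, u≡16; β=1, v≡27 (mod 31); (16|31)=+1, (27|31)=-1; sign (−1)^0·+1^1·-1^0 = +1.
(a,b)_7: α=3, u≡6; β=-2, v≡2 (mod 7); (6|7)=-1, (2|7)=+1; sign (−1)^0·-1^-2·+1^3 = +1.
(a,b)_37: α=0, u≡15; β=1, v≡10 (mod 37); (15|37)=-1, (10|37)=+1; sign (−1)^0·-1^1·+1^0 = -1.
(a,b)_2: α=-6, β=2; u≡7, v≡3 (mod 8); ε(u)ε(v)=1·1, αω(v)=-6·1, βω(u)=2·0; sum ≡ 1  ⇒  -1.
(a,b)_5: α=1, u≡4; β=3, v≡4 (mod 5); (4|5)=+1, (4|5)=+1; sign (−1)^0·+1^3·+1^1 = +1.
(-105, -17205 / ℚ) ramifies at {2, 3, 37, ∞}: a division algebra.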